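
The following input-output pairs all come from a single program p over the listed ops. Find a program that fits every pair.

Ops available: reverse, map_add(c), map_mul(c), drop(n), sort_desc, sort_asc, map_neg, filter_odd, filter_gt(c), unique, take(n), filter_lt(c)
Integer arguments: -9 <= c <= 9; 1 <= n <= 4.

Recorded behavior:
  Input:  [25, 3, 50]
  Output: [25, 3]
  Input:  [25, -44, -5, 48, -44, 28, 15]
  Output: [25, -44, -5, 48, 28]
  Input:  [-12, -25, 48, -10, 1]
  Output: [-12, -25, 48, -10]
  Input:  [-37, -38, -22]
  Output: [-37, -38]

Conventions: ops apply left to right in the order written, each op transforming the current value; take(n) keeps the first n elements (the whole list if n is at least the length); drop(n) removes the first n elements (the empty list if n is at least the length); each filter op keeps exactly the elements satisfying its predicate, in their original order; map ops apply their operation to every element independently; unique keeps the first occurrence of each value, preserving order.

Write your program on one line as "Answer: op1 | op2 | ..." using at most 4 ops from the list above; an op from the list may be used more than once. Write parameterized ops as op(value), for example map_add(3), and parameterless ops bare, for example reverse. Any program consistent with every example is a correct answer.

reverse | drop(1) | reverse | unique

Check, running the answer program on each example:
  [25, 3, 50] -> [50, 3, 25] -> [3, 25] -> [25, 3] -> [25, 3]
  [25, -44, -5, 48, -44, 28, 15] -> [15, 28, -44, 48, -5, -44, 25] -> [28, -44, 48, -5, -44, 25] -> [25, -44, -5, 48, -44, 28] -> [25, -44, -5, 48, 28]
  [-12, -25, 48, -10, 1] -> [1, -10, 48, -25, -12] -> [-10, 48, -25, -12] -> [-12, -25, 48, -10] -> [-12, -25, 48, -10]
  [-37, -38, -22] -> [-22, -38, -37] -> [-38, -37] -> [-37, -38] -> [-37, -38]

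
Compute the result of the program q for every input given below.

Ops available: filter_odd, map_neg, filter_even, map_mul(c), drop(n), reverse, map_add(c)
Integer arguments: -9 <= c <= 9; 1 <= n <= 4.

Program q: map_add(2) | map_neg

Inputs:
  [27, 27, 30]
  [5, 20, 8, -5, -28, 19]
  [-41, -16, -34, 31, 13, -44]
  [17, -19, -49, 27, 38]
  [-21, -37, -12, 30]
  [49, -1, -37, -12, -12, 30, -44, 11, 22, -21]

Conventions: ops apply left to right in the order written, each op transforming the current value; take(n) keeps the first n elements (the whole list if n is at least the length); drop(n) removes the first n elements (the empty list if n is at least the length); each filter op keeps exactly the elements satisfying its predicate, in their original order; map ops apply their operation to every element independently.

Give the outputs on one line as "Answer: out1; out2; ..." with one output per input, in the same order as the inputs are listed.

Execution, op by op:
  [27, 27, 30] -> [29, 29, 32] -> [-29, -29, -32]
  [5, 20, 8, -5, -28, 19] -> [7, 22, 10, -3, -26, 21] -> [-7, -22, -10, 3, 26, -21]
  [-41, -16, -34, 31, 13, -44] -> [-39, -14, -32, 33, 15, -42] -> [39, 14, 32, -33, -15, 42]
  [17, -19, -49, 27, 38] -> [19, -17, -47, 29, 40] -> [-19, 17, 47, -29, -40]
  [-21, -37, -12, 30] -> [-19, -35, -10, 32] -> [19, 35, 10, -32]
  [49, -1, -37, -12, -12, 30, -44, 11, 22, -21] -> [51, 1, -35, -10, -10, 32, -42, 13, 24, -19] -> [-51, -1, 35, 10, 10, -32, 42, -13, -24, 19]

[-29, -29, -32]; [-7, -22, -10, 3, 26, -21]; [39, 14, 32, -33, -15, 42]; [-19, 17, 47, -29, -40]; [19, 35, 10, -32]; [-51, -1, 35, 10, 10, -32, 42, -13, -24, 19]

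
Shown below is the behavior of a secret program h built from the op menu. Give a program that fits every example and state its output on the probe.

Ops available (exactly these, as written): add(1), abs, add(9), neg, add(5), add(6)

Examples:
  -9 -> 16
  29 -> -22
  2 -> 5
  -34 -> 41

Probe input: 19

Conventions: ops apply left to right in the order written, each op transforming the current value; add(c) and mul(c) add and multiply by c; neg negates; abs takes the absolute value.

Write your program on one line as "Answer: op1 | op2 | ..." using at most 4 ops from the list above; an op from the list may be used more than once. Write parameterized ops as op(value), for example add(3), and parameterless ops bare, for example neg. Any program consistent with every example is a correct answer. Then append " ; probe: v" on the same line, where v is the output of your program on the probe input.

neg | add(1) | add(6) ; probe: -12

Check, running the answer program on each example:
  -9 -> 9 -> 10 -> 16
  29 -> -29 -> -28 -> -22
  2 -> -2 -> -1 -> 5
  -34 -> 34 -> 35 -> 41
  probe: 19 -> -19 -> -18 -> -12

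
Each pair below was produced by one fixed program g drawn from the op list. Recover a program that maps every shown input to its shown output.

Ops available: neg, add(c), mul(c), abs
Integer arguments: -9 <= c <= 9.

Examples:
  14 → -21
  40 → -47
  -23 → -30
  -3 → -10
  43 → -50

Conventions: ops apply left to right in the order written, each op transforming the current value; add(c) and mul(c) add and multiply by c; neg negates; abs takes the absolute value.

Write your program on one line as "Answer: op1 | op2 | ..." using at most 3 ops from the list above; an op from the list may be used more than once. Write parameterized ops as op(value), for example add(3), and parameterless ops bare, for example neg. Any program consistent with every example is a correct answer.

abs | neg | add(-7)

Check, running the answer program on each example:
  14 -> 14 -> -14 -> -21
  40 -> 40 -> -40 -> -47
  -23 -> 23 -> -23 -> -30
  -3 -> 3 -> -3 -> -10
  43 -> 43 -> -43 -> -50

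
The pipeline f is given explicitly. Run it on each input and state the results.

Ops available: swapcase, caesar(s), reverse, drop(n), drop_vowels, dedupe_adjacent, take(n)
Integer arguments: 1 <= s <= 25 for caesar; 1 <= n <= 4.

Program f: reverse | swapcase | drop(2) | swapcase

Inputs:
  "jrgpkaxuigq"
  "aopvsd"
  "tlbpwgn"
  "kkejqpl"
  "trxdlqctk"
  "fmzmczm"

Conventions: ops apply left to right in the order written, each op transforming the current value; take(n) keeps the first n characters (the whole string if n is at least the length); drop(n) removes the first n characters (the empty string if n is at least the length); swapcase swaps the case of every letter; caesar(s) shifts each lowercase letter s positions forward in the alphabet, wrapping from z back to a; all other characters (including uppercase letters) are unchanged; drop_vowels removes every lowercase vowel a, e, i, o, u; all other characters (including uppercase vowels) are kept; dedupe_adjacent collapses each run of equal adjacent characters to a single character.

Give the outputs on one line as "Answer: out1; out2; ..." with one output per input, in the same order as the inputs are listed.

Execution, op by op:
  "jrgpkaxuigq" -> "qgiuxakpgrj" -> "QGIUXAKPGRJ" -> "IUXAKPGRJ" -> "iuxakpgrj"
  "aopvsd" -> "dsvpoa" -> "DSVPOA" -> "VPOA" -> "vpoa"
  "tlbpwgn" -> "ngwpblt" -> "NGWPBLT" -> "WPBLT" -> "wpblt"
  "kkejqpl" -> "lpqjekk" -> "LPQJEKK" -> "QJEKK" -> "qjekk"
  "trxdlqctk" -> "ktcqldxrt" -> "KTCQLDXRT" -> "CQLDXRT" -> "cqldxrt"
  "fmzmczm" -> "mzcmzmf" -> "MZCMZMF" -> "CMZMF" -> "cmzmf"

"iuxakpgrj"; "vpoa"; "wpblt"; "qjekk"; "cqldxrt"; "cmzmf"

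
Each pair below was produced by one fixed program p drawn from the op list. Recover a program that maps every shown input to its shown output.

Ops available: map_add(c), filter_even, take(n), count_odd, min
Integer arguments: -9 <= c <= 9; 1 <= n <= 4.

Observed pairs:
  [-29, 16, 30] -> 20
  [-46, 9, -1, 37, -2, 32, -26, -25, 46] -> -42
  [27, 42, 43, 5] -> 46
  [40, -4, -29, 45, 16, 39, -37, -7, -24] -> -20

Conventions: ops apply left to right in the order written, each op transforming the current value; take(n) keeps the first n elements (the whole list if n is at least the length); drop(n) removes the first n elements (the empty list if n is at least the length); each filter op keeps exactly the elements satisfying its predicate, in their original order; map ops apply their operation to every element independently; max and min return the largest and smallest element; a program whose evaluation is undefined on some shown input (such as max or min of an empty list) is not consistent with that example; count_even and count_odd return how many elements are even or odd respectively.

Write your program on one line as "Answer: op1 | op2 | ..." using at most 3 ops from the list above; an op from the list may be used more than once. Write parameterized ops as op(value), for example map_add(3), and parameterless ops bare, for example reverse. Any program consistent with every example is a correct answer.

filter_even | map_add(4) | min

Check, running the answer program on each example:
  [-29, 16, 30] -> [16, 30] -> [20, 34] -> 20
  [-46, 9, -1, 37, -2, 32, -26, -25, 46] -> [-46, -2, 32, -26, 46] -> [-42, 2, 36, -22, 50] -> -42
  [27, 42, 43, 5] -> [42] -> [46] -> 46
  [40, -4, -29, 45, 16, 39, -37, -7, -24] -> [40, -4, 16, -24] -> [44, 0, 20, -20] -> -20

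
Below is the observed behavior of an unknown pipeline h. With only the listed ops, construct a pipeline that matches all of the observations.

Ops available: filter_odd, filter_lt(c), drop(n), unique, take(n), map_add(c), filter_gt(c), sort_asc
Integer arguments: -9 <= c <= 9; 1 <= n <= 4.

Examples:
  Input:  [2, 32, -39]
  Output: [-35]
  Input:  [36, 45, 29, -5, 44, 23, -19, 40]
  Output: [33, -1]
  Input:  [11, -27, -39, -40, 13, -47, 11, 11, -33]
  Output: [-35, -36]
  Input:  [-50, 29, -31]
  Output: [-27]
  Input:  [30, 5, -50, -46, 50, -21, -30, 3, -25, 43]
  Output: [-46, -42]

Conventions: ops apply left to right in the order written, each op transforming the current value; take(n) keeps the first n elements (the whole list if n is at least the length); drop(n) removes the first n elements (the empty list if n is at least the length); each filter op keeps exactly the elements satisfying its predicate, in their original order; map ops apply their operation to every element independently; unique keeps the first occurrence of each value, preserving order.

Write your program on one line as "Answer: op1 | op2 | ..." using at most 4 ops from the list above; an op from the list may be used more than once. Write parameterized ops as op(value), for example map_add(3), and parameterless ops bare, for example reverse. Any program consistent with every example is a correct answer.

drop(2) | map_add(4) | take(2)

Check, running the answer program on each example:
  [2, 32, -39] -> [-39] -> [-35] -> [-35]
  [36, 45, 29, -5, 44, 23, -19, 40] -> [29, -5, 44, 23, -19, 40] -> [33, -1, 48, 27, -15, 44] -> [33, -1]
  [11, -27, -39, -40, 13, -47, 11, 11, -33] -> [-39, -40, 13, -47, 11, 11, -33] -> [-35, -36, 17, -43, 15, 15, -29] -> [-35, -36]
  [-50, 29, -31] -> [-31] -> [-27] -> [-27]
  [30, 5, -50, -46, 50, -21, -30, 3, -25, 43] -> [-50, -46, 50, -21, -30, 3, -25, 43] -> [-46, -42, 54, -17, -26, 7, -21, 47] -> [-46, -42]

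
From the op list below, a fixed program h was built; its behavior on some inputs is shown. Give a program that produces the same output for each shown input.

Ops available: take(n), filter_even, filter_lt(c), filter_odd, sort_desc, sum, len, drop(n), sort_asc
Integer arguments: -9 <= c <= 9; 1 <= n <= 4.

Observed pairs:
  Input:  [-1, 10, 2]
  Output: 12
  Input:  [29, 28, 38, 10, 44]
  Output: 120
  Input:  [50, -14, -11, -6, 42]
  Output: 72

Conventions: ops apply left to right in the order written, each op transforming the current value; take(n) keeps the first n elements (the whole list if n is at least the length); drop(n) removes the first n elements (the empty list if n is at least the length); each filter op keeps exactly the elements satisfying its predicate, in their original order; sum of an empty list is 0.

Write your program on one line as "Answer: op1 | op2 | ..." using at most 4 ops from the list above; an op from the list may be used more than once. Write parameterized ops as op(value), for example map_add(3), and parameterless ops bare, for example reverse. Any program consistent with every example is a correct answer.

sort_asc | sort_desc | filter_even | sum

Check, running the answer program on each example:
  [-1, 10, 2] -> [-1, 2, 10] -> [10, 2, -1] -> [10, 2] -> 12
  [29, 28, 38, 10, 44] -> [10, 28, 29, 38, 44] -> [44, 38, 29, 28, 10] -> [44, 38, 28, 10] -> 120
  [50, -14, -11, -6, 42] -> [-14, -11, -6, 42, 50] -> [50, 42, -6, -11, -14] -> [50, 42, -6, -14] -> 72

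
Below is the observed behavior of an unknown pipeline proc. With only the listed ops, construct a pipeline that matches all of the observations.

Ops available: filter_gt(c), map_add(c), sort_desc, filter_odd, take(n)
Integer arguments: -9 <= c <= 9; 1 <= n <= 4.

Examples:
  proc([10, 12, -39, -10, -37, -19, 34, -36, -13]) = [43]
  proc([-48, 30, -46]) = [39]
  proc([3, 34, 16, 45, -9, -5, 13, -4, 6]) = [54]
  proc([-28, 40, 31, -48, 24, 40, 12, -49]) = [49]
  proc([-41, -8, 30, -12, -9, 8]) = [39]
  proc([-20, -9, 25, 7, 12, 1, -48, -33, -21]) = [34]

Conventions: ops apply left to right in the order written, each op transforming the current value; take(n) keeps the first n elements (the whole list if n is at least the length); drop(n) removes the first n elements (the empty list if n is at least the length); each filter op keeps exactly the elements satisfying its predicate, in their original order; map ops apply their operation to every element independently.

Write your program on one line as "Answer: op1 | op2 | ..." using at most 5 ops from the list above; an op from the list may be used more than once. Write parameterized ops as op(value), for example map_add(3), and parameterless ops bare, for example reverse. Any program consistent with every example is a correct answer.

sort_desc | filter_gt(-3) | map_add(9) | take(1)

Check, running the answer program on each example:
  [10, 12, -39, -10, -37, -19, 34, -36, -13] -> [34, 12, 10, -10, -13, -19, -36, -37, -39] -> [34, 12, 10] -> [43, 21, 19] -> [43]
  [-48, 30, -46] -> [30, -46, -48] -> [30] -> [39] -> [39]
  [3, 34, 16, 45, -9, -5, 13, -4, 6] -> [45, 34, 16, 13, 6, 3, -4, -5, -9] -> [45, 34, 16, 13, 6, 3] -> [54, 43, 25, 22, 15, 12] -> [54]
  [-28, 40, 31, -48, 24, 40, 12, -49] -> [40, 40, 31, 24, 12, -28, -48, -49] -> [40, 40, 31, 24, 12] -> [49, 49, 40, 33, 21] -> [49]
  [-41, -8, 30, -12, -9, 8] -> [30, 8, -8, -9, -12, -41] -> [30, 8] -> [39, 17] -> [39]
  [-20, -9, 25, 7, 12, 1, -48, -33, -21] -> [25, 12, 7, 1, -9, -20, -21, -33, -48] -> [25, 12, 7, 1] -> [34, 21, 16, 10] -> [34]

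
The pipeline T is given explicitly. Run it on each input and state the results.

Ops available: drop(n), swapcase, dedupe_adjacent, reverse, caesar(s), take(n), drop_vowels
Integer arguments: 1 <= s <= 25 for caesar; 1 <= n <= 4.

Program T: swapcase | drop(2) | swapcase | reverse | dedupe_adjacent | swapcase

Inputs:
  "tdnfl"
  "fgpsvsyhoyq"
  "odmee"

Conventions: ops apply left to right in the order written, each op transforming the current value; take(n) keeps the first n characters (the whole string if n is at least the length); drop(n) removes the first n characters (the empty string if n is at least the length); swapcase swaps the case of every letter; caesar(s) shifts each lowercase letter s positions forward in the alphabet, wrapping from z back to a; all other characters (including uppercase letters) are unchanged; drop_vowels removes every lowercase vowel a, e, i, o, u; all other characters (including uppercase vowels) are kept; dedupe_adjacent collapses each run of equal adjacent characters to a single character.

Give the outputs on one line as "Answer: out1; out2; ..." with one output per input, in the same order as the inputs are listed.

Execution, op by op:
  "tdnfl" -> "TDNFL" -> "NFL" -> "nfl" -> "lfn" -> "lfn" -> "LFN"
  "fgpsvsyhoyq" -> "FGPSVSYHOYQ" -> "PSVSYHOYQ" -> "psvsyhoyq" -> "qyohysvsp" -> "qyohysvsp" -> "QYOHYSVSP"
  "odmee" -> "ODMEE" -> "MEE" -> "mee" -> "eem" -> "em" -> "EM"

"LFN"; "QYOHYSVSP"; "EM"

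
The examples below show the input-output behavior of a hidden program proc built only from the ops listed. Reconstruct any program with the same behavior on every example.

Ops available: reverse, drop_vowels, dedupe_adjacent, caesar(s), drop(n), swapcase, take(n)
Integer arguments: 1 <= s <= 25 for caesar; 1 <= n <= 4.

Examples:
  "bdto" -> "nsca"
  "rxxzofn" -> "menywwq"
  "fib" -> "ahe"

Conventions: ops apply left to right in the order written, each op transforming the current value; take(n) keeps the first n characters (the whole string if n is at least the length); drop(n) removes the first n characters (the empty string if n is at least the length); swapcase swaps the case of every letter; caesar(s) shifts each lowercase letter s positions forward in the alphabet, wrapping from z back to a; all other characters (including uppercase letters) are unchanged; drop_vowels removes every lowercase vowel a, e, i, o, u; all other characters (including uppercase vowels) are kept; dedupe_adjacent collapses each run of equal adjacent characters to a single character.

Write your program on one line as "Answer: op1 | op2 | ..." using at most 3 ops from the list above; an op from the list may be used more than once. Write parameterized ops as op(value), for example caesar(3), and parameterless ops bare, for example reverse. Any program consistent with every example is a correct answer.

reverse | caesar(25)

Check, running the answer program on each example:
  "bdto" -> "otdb" -> "nsca"
  "rxxzofn" -> "nfozxxr" -> "menywwq"
  "fib" -> "bif" -> "ahe"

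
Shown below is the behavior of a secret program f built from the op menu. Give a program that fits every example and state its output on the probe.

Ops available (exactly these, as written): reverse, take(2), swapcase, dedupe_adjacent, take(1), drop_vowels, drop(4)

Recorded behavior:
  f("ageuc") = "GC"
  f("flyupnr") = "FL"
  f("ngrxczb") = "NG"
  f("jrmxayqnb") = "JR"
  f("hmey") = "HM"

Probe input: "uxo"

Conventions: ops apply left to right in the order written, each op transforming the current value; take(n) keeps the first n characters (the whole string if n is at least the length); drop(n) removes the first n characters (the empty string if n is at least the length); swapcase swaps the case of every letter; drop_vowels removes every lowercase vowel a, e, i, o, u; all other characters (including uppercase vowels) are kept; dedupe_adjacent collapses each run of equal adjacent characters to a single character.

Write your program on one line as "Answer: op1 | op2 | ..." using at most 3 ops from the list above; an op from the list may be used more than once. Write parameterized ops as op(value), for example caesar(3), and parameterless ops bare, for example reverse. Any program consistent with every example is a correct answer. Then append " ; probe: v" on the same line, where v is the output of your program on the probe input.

drop_vowels | take(2) | swapcase ; probe: "X"

Check, running the answer program on each example:
  "ageuc" -> "gc" -> "gc" -> "GC"
  "flyupnr" -> "flypnr" -> "fl" -> "FL"
  "ngrxczb" -> "ngrxczb" -> "ng" -> "NG"
  "jrmxayqnb" -> "jrmxyqnb" -> "jr" -> "JR"
  "hmey" -> "hmy" -> "hm" -> "HM"
  probe: "uxo" -> "x" -> "x" -> "X"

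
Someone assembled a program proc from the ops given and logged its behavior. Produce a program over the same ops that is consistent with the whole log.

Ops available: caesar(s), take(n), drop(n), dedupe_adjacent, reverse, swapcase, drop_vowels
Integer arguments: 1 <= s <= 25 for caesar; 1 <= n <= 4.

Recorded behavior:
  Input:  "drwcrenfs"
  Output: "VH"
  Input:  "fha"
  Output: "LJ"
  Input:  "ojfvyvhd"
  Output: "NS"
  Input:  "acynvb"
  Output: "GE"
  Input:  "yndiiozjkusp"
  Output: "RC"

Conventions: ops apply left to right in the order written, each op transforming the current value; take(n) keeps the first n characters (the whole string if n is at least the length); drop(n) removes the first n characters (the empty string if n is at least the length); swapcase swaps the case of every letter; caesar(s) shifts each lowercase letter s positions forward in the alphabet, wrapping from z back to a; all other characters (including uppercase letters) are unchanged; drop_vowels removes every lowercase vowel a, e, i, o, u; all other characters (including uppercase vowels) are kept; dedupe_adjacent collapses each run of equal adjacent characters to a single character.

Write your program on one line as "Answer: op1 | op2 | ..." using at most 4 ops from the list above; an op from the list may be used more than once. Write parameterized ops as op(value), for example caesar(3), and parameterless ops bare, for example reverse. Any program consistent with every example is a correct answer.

take(2) | caesar(4) | swapcase | reverse

Check, running the answer program on each example:
  "drwcrenfs" -> "dr" -> "hv" -> "HV" -> "VH"
  "fha" -> "fh" -> "jl" -> "JL" -> "LJ"
  "ojfvyvhd" -> "oj" -> "sn" -> "SN" -> "NS"
  "acynvb" -> "ac" -> "eg" -> "EG" -> "GE"
  "yndiiozjkusp" -> "yn" -> "cr" -> "CR" -> "RC"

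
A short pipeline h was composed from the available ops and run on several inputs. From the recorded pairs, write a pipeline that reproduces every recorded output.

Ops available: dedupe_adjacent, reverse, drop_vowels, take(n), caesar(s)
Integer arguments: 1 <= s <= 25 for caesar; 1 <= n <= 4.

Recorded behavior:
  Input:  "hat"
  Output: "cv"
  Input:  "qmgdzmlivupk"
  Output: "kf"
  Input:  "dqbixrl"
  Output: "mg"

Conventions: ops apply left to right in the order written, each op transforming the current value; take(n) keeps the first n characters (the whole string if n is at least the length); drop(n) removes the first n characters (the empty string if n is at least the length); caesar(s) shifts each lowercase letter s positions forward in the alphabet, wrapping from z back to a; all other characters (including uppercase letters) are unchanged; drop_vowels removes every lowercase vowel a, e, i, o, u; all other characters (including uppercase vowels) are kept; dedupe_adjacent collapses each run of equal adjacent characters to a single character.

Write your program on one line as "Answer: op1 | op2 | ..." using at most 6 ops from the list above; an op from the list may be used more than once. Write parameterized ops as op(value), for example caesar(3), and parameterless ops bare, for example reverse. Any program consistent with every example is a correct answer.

caesar(21) | reverse | drop_vowels | take(2) | reverse

Check, running the answer program on each example:
  "hat" -> "cvo" -> "ovc" -> "vc" -> "vc" -> "cv"
  "qmgdzmlivupk" -> "lhbyuhgdqpkf" -> "fkpqdghuybhl" -> "fkpqdghybhl" -> "fk" -> "kf"
  "dqbixrl" -> "ylwdsmg" -> "gmsdwly" -> "gmsdwly" -> "gm" -> "mg"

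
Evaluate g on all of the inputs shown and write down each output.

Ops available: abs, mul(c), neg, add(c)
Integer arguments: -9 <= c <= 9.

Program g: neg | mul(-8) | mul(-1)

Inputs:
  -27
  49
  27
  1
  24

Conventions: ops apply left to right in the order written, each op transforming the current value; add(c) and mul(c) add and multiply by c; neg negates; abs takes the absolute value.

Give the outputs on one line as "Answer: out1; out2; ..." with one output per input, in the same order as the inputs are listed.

Execution, op by op:
  -27 -> 27 -> -216 -> 216
  49 -> -49 -> 392 -> -392
  27 -> -27 -> 216 -> -216
  1 -> -1 -> 8 -> -8
  24 -> -24 -> 192 -> -192

216; -392; -216; -8; -192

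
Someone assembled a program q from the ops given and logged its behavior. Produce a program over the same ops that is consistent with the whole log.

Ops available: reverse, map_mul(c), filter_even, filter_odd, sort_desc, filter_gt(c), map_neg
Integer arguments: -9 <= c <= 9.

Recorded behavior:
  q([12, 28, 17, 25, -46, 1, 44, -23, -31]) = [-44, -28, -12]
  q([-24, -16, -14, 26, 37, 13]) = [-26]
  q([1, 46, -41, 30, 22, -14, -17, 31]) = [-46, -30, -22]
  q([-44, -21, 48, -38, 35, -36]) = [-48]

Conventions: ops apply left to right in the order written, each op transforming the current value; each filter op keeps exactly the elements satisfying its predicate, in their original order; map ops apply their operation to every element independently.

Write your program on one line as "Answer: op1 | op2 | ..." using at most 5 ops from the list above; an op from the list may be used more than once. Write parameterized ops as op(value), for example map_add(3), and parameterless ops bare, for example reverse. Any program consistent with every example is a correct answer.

sort_desc | filter_even | filter_gt(2) | map_neg

Check, running the answer program on each example:
  [12, 28, 17, 25, -46, 1, 44, -23, -31] -> [44, 28, 25, 17, 12, 1, -23, -31, -46] -> [44, 28, 12, -46] -> [44, 28, 12] -> [-44, -28, -12]
  [-24, -16, -14, 26, 37, 13] -> [37, 26, 13, -14, -16, -24] -> [26, -14, -16, -24] -> [26] -> [-26]
  [1, 46, -41, 30, 22, -14, -17, 31] -> [46, 31, 30, 22, 1, -14, -17, -41] -> [46, 30, 22, -14] -> [46, 30, 22] -> [-46, -30, -22]
  [-44, -21, 48, -38, 35, -36] -> [48, 35, -21, -36, -38, -44] -> [48, -36, -38, -44] -> [48] -> [-48]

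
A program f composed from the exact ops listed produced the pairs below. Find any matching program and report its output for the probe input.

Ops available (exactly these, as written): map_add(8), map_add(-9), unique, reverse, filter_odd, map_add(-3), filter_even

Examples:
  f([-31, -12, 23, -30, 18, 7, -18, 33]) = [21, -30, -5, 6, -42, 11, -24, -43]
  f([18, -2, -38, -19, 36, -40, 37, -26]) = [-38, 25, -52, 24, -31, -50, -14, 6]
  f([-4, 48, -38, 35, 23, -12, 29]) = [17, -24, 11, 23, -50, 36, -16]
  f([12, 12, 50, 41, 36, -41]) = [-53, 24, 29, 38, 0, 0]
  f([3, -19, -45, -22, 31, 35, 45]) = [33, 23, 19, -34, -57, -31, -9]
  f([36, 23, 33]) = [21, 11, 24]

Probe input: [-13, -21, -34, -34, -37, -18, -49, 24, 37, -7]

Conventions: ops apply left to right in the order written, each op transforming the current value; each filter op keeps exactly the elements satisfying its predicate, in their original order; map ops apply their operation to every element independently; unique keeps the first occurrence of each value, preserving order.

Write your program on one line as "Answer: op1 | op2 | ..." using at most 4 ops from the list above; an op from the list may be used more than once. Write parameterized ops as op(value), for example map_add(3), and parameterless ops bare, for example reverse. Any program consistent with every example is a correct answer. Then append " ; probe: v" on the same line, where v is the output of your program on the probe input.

reverse | map_add(-9) | map_add(-3) ; probe: [-19, 25, 12, -61, -30, -49, -46, -46, -33, -25]

Check, running the answer program on each example:
  [-31, -12, 23, -30, 18, 7, -18, 33] -> [33, -18, 7, 18, -30, 23, -12, -31] -> [24, -27, -2, 9, -39, 14, -21, -40] -> [21, -30, -5, 6, -42, 11, -24, -43]
  [18, -2, -38, -19, 36, -40, 37, -26] -> [-26, 37, -40, 36, -19, -38, -2, 18] -> [-35, 28, -49, 27, -28, -47, -11, 9] -> [-38, 25, -52, 24, -31, -50, -14, 6]
  [-4, 48, -38, 35, 23, -12, 29] -> [29, -12, 23, 35, -38, 48, -4] -> [20, -21, 14, 26, -47, 39, -13] -> [17, -24, 11, 23, -50, 36, -16]
  [12, 12, 50, 41, 36, -41] -> [-41, 36, 41, 50, 12, 12] -> [-50, 27, 32, 41, 3, 3] -> [-53, 24, 29, 38, 0, 0]
  [3, -19, -45, -22, 31, 35, 45] -> [45, 35, 31, -22, -45, -19, 3] -> [36, 26, 22, -31, -54, -28, -6] -> [33, 23, 19, -34, -57, -31, -9]
  [36, 23, 33] -> [33, 23, 36] -> [24, 14, 27] -> [21, 11, 24]
  probe: [-13, -21, -34, -34, -37, -18, -49, 24, 37, -7] -> [-7, 37, 24, -49, -18, -37, -34, -34, -21, -13] -> [-16, 28, 15, -58, -27, -46, -43, -43, -30, -22] -> [-19, 25, 12, -61, -30, -49, -46, -46, -33, -25]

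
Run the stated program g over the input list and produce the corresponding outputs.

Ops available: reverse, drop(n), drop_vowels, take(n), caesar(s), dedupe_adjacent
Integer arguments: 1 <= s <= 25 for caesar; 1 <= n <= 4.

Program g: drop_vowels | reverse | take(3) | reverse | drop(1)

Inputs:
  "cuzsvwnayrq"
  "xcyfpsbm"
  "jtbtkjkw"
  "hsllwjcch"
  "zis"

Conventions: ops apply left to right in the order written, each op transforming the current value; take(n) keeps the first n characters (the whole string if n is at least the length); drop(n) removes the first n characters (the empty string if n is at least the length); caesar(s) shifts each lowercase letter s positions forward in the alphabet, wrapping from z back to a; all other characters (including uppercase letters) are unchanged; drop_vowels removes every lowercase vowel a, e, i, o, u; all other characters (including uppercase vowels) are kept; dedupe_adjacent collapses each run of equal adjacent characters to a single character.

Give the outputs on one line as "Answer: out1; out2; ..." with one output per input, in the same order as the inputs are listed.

Execution, op by op:
  "cuzsvwnayrq" -> "czsvwnyrq" -> "qrynwvszc" -> "qry" -> "yrq" -> "rq"
  "xcyfpsbm" -> "xcyfpsbm" -> "mbspfycx" -> "mbs" -> "sbm" -> "bm"
  "jtbtkjkw" -> "jtbtkjkw" -> "wkjktbtj" -> "wkj" -> "jkw" -> "kw"
  "hsllwjcch" -> "hsllwjcch" -> "hccjwllsh" -> "hcc" -> "cch" -> "ch"
  "zis" -> "zs" -> "sz" -> "sz" -> "zs" -> "s"

"rq"; "bm"; "kw"; "ch"; "s"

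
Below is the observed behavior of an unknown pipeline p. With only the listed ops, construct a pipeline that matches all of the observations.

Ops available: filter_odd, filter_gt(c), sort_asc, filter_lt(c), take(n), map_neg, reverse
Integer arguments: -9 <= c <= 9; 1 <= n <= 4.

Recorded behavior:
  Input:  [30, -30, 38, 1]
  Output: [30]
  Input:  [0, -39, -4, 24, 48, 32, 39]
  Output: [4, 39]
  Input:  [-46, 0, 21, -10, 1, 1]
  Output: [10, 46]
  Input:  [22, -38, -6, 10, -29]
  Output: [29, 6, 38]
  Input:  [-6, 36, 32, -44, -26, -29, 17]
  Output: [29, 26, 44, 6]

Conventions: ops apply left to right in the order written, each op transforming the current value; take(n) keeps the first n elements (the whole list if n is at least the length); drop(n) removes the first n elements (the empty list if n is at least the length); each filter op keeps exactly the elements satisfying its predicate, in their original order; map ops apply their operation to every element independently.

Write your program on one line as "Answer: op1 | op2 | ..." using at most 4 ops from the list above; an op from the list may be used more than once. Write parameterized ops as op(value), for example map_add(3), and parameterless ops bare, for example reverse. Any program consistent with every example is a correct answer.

map_neg | filter_gt(2) | reverse

Check, running the answer program on each example:
  [30, -30, 38, 1] -> [-30, 30, -38, -1] -> [30] -> [30]
  [0, -39, -4, 24, 48, 32, 39] -> [0, 39, 4, -24, -48, -32, -39] -> [39, 4] -> [4, 39]
  [-46, 0, 21, -10, 1, 1] -> [46, 0, -21, 10, -1, -1] -> [46, 10] -> [10, 46]
  [22, -38, -6, 10, -29] -> [-22, 38, 6, -10, 29] -> [38, 6, 29] -> [29, 6, 38]
  [-6, 36, 32, -44, -26, -29, 17] -> [6, -36, -32, 44, 26, 29, -17] -> [6, 44, 26, 29] -> [29, 26, 44, 6]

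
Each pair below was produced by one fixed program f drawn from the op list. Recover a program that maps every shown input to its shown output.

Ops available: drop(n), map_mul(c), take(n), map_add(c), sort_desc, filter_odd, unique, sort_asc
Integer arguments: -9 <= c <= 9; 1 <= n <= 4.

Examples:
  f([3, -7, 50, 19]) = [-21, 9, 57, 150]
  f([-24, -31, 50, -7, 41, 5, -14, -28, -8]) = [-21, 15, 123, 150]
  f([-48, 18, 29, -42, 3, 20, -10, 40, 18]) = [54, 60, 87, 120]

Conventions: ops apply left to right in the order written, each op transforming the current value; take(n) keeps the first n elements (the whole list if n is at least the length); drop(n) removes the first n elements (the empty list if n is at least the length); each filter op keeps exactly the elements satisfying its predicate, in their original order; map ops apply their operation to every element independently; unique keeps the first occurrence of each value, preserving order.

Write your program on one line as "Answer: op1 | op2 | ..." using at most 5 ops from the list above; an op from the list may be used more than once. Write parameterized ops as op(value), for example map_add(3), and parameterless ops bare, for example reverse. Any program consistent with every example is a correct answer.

sort_desc | take(4) | map_mul(3) | sort_asc

Check, running the answer program on each example:
  [3, -7, 50, 19] -> [50, 19, 3, -7] -> [50, 19, 3, -7] -> [150, 57, 9, -21] -> [-21, 9, 57, 150]
  [-24, -31, 50, -7, 41, 5, -14, -28, -8] -> [50, 41, 5, -7, -8, -14, -24, -28, -31] -> [50, 41, 5, -7] -> [150, 123, 15, -21] -> [-21, 15, 123, 150]
  [-48, 18, 29, -42, 3, 20, -10, 40, 18] -> [40, 29, 20, 18, 18, 3, -10, -42, -48] -> [40, 29, 20, 18] -> [120, 87, 60, 54] -> [54, 60, 87, 120]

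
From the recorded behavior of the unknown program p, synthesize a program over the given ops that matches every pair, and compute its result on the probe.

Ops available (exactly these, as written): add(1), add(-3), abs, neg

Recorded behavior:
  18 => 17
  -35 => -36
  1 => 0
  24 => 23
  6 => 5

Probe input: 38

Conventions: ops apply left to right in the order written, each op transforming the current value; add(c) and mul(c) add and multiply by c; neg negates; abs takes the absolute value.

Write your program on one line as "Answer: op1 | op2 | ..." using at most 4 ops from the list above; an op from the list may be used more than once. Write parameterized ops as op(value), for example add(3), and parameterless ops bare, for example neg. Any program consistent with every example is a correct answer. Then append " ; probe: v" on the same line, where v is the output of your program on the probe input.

neg | add(1) | neg ; probe: 37

Check, running the answer program on each example:
  18 -> -18 -> -17 -> 17
  -35 -> 35 -> 36 -> -36
  1 -> -1 -> 0 -> 0
  24 -> -24 -> -23 -> 23
  6 -> -6 -> -5 -> 5
  probe: 38 -> -38 -> -37 -> 37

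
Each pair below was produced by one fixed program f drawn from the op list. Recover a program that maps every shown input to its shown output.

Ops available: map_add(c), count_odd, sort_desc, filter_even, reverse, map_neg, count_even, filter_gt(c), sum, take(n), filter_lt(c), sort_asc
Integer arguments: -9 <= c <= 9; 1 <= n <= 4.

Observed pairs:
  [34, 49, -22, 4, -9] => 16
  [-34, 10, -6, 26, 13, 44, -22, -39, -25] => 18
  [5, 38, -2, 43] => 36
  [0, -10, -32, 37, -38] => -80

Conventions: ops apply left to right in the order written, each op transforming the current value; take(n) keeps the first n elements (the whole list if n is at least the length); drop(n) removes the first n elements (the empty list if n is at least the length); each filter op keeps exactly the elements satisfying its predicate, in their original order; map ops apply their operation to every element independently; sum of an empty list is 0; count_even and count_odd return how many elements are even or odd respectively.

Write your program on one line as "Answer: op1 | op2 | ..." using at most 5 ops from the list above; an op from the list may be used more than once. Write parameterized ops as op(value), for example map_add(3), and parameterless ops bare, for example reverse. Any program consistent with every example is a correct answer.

sort_desc | sort_asc | filter_even | sum

Check, running the answer program on each example:
  [34, 49, -22, 4, -9] -> [49, 34, 4, -9, -22] -> [-22, -9, 4, 34, 49] -> [-22, 4, 34] -> 16
  [-34, 10, -6, 26, 13, 44, -22, -39, -25] -> [44, 26, 13, 10, -6, -22, -25, -34, -39] -> [-39, -34, -25, -22, -6, 10, 13, 26, 44] -> [-34, -22, -6, 10, 26, 44] -> 18
  [5, 38, -2, 43] -> [43, 38, 5, -2] -> [-2, 5, 38, 43] -> [-2, 38] -> 36
  [0, -10, -32, 37, -38] -> [37, 0, -10, -32, -38] -> [-38, -32, -10, 0, 37] -> [-38, -32, -10, 0] -> -80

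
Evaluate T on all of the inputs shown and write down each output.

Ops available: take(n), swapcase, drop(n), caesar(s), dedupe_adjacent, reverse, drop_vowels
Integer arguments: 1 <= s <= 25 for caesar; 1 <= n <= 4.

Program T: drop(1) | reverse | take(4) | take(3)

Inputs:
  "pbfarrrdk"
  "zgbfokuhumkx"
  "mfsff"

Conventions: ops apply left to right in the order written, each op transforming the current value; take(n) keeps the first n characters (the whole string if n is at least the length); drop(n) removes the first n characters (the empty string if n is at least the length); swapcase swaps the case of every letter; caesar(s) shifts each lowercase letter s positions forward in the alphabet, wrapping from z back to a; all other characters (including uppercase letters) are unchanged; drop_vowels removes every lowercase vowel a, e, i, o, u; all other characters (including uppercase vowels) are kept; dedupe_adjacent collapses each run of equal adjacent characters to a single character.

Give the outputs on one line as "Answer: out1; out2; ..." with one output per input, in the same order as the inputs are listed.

"kdr"; "xkm"; "ffs"

Execution, op by op:
  "pbfarrrdk" -> "bfarrrdk" -> "kdrrrafb" -> "kdrr" -> "kdr"
  "zgbfokuhumkx" -> "gbfokuhumkx" -> "xkmuhukofbg" -> "xkmu" -> "xkm"
  "mfsff" -> "fsff" -> "ffsf" -> "ffsf" -> "ffs"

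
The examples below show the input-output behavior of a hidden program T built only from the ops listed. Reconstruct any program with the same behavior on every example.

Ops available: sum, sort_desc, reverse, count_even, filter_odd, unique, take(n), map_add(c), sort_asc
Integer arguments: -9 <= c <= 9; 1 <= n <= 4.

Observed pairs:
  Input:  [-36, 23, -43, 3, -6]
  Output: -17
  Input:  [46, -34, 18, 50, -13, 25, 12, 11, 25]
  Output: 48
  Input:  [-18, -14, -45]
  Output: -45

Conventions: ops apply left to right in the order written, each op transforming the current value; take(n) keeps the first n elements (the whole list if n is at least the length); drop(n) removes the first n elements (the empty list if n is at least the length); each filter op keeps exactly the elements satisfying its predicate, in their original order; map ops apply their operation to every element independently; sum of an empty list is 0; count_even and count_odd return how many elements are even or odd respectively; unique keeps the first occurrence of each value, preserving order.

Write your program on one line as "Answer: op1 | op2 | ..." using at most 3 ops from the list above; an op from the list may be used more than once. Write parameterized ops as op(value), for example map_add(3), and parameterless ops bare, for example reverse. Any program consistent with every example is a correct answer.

filter_odd | sum

Check, running the answer program on each example:
  [-36, 23, -43, 3, -6] -> [23, -43, 3] -> -17
  [46, -34, 18, 50, -13, 25, 12, 11, 25] -> [-13, 25, 11, 25] -> 48
  [-18, -14, -45] -> [-45] -> -45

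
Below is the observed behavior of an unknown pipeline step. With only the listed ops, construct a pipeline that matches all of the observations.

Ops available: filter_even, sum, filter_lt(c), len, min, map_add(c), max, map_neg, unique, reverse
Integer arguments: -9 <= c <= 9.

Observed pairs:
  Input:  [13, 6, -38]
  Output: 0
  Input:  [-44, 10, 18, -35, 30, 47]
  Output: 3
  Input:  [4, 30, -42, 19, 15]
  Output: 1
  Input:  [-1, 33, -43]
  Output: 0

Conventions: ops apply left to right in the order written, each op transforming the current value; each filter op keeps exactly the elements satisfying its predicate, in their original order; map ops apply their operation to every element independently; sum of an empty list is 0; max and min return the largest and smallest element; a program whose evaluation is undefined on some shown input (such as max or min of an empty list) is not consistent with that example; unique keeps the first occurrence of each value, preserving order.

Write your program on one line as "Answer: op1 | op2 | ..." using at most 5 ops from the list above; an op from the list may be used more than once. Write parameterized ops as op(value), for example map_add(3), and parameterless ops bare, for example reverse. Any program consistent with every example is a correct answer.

filter_even | map_neg | filter_lt(6) | filter_lt(-7) | len

Check, running the answer program on each example:
  [13, 6, -38] -> [6, -38] -> [-6, 38] -> [-6] -> [] -> 0
  [-44, 10, 18, -35, 30, 47] -> [-44, 10, 18, 30] -> [44, -10, -18, -30] -> [-10, -18, -30] -> [-10, -18, -30] -> 3
  [4, 30, -42, 19, 15] -> [4, 30, -42] -> [-4, -30, 42] -> [-4, -30] -> [-30] -> 1
  [-1, 33, -43] -> [] -> [] -> [] -> [] -> 0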